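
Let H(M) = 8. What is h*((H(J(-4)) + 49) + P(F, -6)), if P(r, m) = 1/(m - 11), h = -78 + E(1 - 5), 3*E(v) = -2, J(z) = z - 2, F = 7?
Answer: -228448/51 ≈ -4479.4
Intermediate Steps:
J(z) = -2 + z
E(v) = -⅔ (E(v) = (⅓)*(-2) = -⅔)
h = -236/3 (h = -78 - ⅔ = -236/3 ≈ -78.667)
P(r, m) = 1/(-11 + m)
h*((H(J(-4)) + 49) + P(F, -6)) = -236*((8 + 49) + 1/(-11 - 6))/3 = -236*(57 + 1/(-17))/3 = -236*(57 - 1/17)/3 = -236/3*968/17 = -228448/51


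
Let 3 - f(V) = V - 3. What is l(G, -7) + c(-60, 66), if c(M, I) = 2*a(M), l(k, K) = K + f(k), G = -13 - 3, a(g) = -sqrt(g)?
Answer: 15 - 4*I*sqrt(15) ≈ 15.0 - 15.492*I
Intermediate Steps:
G = -16
f(V) = 6 - V (f(V) = 3 - (V - 3) = 3 - (-3 + V) = 3 + (3 - V) = 6 - V)
l(k, K) = 6 + K - k (l(k, K) = K + (6 - k) = 6 + K - k)
c(M, I) = -2*sqrt(M) (c(M, I) = 2*(-sqrt(M)) = -2*sqrt(M))
l(G, -7) + c(-60, 66) = (6 - 7 - 1*(-16)) - 4*I*sqrt(15) = (6 - 7 + 16) - 4*I*sqrt(15) = 15 - 4*I*sqrt(15)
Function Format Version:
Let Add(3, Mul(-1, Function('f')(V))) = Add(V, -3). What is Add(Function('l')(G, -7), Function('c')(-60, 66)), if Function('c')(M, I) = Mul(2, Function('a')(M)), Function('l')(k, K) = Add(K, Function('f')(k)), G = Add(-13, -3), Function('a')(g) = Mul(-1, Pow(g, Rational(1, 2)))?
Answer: Add(15, Mul(-4, I, Pow(15, Rational(1, 2)))) ≈ Add(15.000, Mul(-15.492, I))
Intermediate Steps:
G = -16
Function('f')(V) = Add(6, Mul(-1, V)) (Function('f')(V) = Add(3, Mul(-1, Add(V, -3))) = Add(3, Mul(-1, Add(-3, V))) = Add(3, Add(3, Mul(-1, V))) = Add(6, Mul(-1, V)))
Function('l')(k, K) = Add(6, K, Mul(-1, k)) (Function('l')(k, K) = Add(K, Add(6, Mul(-1, k))) = Add(6, K, Mul(-1, k)))
Function('c')(M, I) = Mul(-2, Pow(M, Rational(1, 2))) (Function('c')(M, I) = Mul(2, Mul(-1, Pow(M, Rational(1, 2)))) = Mul(-2, Pow(M, Rational(1, 2))))
Add(Function('l')(G, -7), Function('c')(-60, 66)) = Add(Add(6, -7, Mul(-1, -16)), Mul(-2, Pow(-60, Rational(1, 2)))) = Add(Add(6, -7, 16), Mul(-2, Mul(2, I, Pow(15, Rational(1, 2))))) = Add(15, Mul(-4, I, Pow(15, Rational(1, 2))))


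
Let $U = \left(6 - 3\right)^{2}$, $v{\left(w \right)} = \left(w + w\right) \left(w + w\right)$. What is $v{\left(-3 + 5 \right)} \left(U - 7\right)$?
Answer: $32$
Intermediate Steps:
$v{\left(w \right)} = 4 w^{2}$ ($v{\left(w \right)} = 2 w 2 w = 4 w^{2}$)
$U = 9$ ($U = 3^{2} = 9$)
$v{\left(-3 + 5 \right)} \left(U - 7\right) = 4 \left(-3 + 5\right)^{2} \left(9 - 7\right) = 4 \cdot 2^{2} \left(9 + \left(-18 + 11\right)\right) = 4 \cdot 4 \left(9 - 7\right) = 16 \cdot 2 = 32$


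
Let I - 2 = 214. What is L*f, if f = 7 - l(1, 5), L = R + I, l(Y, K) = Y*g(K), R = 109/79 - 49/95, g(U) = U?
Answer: 3255128/7505 ≈ 433.73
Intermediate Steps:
I = 216 (I = 2 + 214 = 216)
R = 6484/7505 (R = 109*(1/79) - 49*1/95 = 109/79 - 49/95 = 6484/7505 ≈ 0.86396)
l(Y, K) = K*Y (l(Y, K) = Y*K = K*Y)
L = 1627564/7505 (L = 6484/7505 + 216 = 1627564/7505 ≈ 216.86)
f = 2 (f = 7 - 5 = 2)
L*f = (1627564/7505)*2 = 3255128/7505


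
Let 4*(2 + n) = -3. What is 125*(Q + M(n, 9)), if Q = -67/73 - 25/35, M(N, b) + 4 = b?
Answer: 215125/511 ≈ 420.99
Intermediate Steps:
n = -11/4 (n = -2 + (¼)*(-3) = -2 - ¾ = -11/4 ≈ -2.7500)
M(N, b) = -4 + b
Q = -834/511 (Q = -67*1/73 - 25*1/35 = -67/73 - 5/7 = -834/511 ≈ -1.6321)
125*(Q + M(n, 9)) = 125*(-834/511 + (-4 + 9)) = 125*(-834/511 + 5) = 125*(1721/511) = 215125/511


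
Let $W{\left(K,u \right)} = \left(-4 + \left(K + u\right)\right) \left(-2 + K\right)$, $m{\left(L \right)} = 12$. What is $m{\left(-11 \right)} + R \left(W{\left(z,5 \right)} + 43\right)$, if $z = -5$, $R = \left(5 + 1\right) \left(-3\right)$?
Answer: $-1266$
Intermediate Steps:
$R = -18$ ($R = 6 \left(-3\right) = -18$)
$W{\left(K,u \right)} = \left(-2 + K\right) \left(-4 + K + u\right)$ ($W{\left(K,u \right)} = \left(-4 + K + u\right) \left(-2 + K\right) = \left(-2 + K\right) \left(-4 + K + u\right)$)
$m{\left(-11 \right)} + R \left(W{\left(z,5 \right)} + 43\right) = 12 - 18 \left(\left(8 + \left(-5\right)^{2} - -30 - 10 - 25\right) + 43\right) = 12 - 18 \left(\left(8 + 25 + 30 - 10 - 25\right) + 43\right) = 12 - 18 \left(28 + 43\right) = 12 - 1278 = -1266$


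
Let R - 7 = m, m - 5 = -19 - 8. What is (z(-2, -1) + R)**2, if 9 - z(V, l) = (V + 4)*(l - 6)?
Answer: 64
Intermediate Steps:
m = -22 (m = 5 + (-19 - 8) = 5 - 27 = -22)
R = -15 (R = 7 - 22 = -15)
z(V, l) = 9 - (-6 + l)*(4 + V) (z(V, l) = 9 - (V + 4)*(l - 6) = 9 - (4 + V)*(-6 + l) = 9 - (-6 + l)*(4 + V))
(z(-2, -1) + R)**2 = ((33 - 4*(-1) + 6*(-2) - 1*(-2)*(-1)) - 15)**2 = ((33 + 4 - 12 - 2) - 15)**2 = (23 - 15)**2 = 8**2 = 64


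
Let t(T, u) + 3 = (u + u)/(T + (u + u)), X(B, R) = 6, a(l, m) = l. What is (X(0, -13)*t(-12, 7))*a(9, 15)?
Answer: 216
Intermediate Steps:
t(T, u) = -3 + 2*u/(T + 2*u) (t(T, u) = -3 + (u + u)/(T + (u + u)) = -3 + (2*u)/(T + 2*u) = -3 + 2*u/(T + 2*u))
(X(0, -13)*t(-12, 7))*a(9, 15) = (6*((-4*7 - 3*(-12))/(-12 + 2*7)))*9 = (6*((-28 + 36)/(-12 + 14)))*9 = (6*(8/2))*9 = (6*((½)*8))*9 = (6*4)*9 = 24*9 = 216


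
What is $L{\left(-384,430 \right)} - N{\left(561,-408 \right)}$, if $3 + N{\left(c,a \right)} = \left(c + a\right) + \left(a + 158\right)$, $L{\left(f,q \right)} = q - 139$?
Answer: $391$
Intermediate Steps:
$L{\left(f,q \right)} = -139 + q$
$N{\left(c,a \right)} = 155 + c + 2 a$ ($N{\left(c,a \right)} = -3 + \left(\left(c + a\right) + \left(a + 158\right)\right) = -3 + \left(\left(a + c\right) + \left(158 + a\right)\right) = -3 + \left(158 + c + 2 a\right) = 155 + c + 2 a$)
$L{\left(-384,430 \right)} - N{\left(561,-408 \right)} = \left(-139 + 430\right) - \left(155 + 561 + 2 \left(-408\right)\right) = 291 - \left(155 + 561 - 816\right) = 291 - -100 = 291 + 100 = 391$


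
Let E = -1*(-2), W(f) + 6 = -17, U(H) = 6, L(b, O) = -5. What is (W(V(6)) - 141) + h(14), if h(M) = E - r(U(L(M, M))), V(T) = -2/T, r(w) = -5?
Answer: -157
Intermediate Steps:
W(f) = -23 (W(f) = -6 - 17 = -23)
E = 2
h(M) = 7 (h(M) = 2 - 1*(-5) = 2 + 5 = 7)
(W(V(6)) - 141) + h(14) = (-23 - 141) + 7 = -164 + 7 = -157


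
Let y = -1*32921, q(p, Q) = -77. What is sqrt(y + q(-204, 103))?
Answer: I*sqrt(32998) ≈ 181.65*I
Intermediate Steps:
y = -32921
sqrt(y + q(-204, 103)) = sqrt(-32921 - 77) = sqrt(-32998) = I*sqrt(32998)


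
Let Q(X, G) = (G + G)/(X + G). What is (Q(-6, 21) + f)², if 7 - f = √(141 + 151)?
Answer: 9701/25 - 196*√73/5 ≈ 53.115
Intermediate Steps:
f = 7 - 2*√73 (f = 7 - √(141 + 151) = 7 - √292 = 7 - 2*√73 ≈ -10.088)
Q(X, G) = 2*G/(G + X) (Q(X, G) = (2*G)/(G + X) = 2*G/(G + X))
(Q(-6, 21) + f)² = (2*21/(21 - 6) + (7 - 2*√73))² = (2*21/15 + (7 - 2*√73))² = (2*21*(1/15) + (7 - 2*√73))² = (14/5 + (7 - 2*√73))² = (49/5 - 2*√73)²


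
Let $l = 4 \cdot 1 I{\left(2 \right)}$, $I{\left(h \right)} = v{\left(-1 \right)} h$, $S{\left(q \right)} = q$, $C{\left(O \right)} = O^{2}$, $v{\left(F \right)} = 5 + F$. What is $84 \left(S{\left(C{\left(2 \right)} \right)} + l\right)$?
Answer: $3024$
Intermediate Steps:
$I{\left(h \right)} = 4 h$ ($I{\left(h \right)} = \left(5 - 1\right) h = 4 h$)
$l = 32$ ($l = 4 \cdot 1 \cdot 4 \cdot 2 = 4 \cdot 8 = 32$)
$84 \left(S{\left(C{\left(2 \right)} \right)} + l\right) = 84 \left(2^{2} + 32\right) = 84 \left(4 + 32\right) = 84 \cdot 36 = 3024$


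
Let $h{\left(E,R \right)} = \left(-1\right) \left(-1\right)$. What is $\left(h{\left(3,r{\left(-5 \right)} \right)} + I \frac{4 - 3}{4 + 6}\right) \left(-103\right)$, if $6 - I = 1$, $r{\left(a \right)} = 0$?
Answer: $- \frac{309}{2} \approx -154.5$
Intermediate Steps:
$h{\left(E,R \right)} = 1$
$I = 5$ ($I = 6 - 1 = 5$)
$\left(h{\left(3,r{\left(-5 \right)} \right)} + I \frac{4 - 3}{4 + 6}\right) \left(-103\right) = \left(1 + 5 \frac{4 - 3}{4 + 6}\right) \left(-103\right) = \left(1 + 5 \cdot 1 \cdot \frac{1}{10}\right) \left(-103\right) = \left(1 + 5 \cdot \frac{1}{10}\right) \left(-103\right) = \left(1 + \frac{1}{2}\right) \left(-103\right) = \frac{3}{2} \left(-103\right) = - \frac{309}{2}$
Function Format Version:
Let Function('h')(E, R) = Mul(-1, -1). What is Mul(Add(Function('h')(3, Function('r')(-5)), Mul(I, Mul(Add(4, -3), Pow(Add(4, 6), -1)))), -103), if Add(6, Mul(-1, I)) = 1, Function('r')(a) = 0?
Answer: Rational(-309, 2) ≈ -154.50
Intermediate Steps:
Function('h')(E, R) = 1
I = 5 (I = Add(6, Mul(-1, 1)) = Add(6, -1) = 5)
Mul(Add(Function('h')(3, Function('r')(-5)), Mul(I, Mul(Add(4, -3), Pow(Add(4, 6), -1)))), -103) = Mul(Add(1, Mul(5, Mul(Add(4, -3), Pow(Add(4, 6), -1)))), -103) = Mul(Add(1, Mul(5, Mul(1, Pow(10, -1)))), -103) = Mul(Add(1, Mul(5, Mul(1, Rational(1, 10)))), -103) = Mul(Add(1, Mul(5, Rational(1, 10))), -103) = Mul(Add(1, Rational(1, 2)), -103) = Mul(Rational(3, 2), -103) = Rational(-309, 2)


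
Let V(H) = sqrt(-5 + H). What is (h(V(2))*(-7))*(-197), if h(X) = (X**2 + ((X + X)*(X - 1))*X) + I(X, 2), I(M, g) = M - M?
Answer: 4137 - 8274*I*sqrt(3) ≈ 4137.0 - 14331.0*I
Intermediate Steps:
I(M, g) = 0
h(X) = X**2 + 2*X**2*(-1 + X) (h(X) = (X**2 + ((X + X)*(X - 1))*X) + 0 = (X**2 + ((2*X)*(-1 + X))*X) + 0 = (X**2 + (2*X*(-1 + X))*X) + 0 = (X**2 + 2*X**2*(-1 + X)) + 0 = X**2 + 2*X**2*(-1 + X))
(h(V(2))*(-7))*(-197) = (((sqrt(-5 + 2))**2*(-1 + 2*sqrt(-5 + 2)))*(-7))*(-197) = (((sqrt(-3))**2*(-1 + 2*sqrt(-3)))*(-7))*(-197) = (((I*sqrt(3))**2*(-1 + 2*(I*sqrt(3))))*(-7))*(-197) = (-3*(-1 + 2*I*sqrt(3))*(-7))*(-197) = ((3 - 6*I*sqrt(3))*(-7))*(-197) = (-21 + 42*I*sqrt(3))*(-197) = 4137 - 8274*I*sqrt(3)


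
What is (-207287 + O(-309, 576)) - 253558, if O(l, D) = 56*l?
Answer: -478149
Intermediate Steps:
(-207287 + O(-309, 576)) - 253558 = (-207287 + 56*(-309)) - 253558 = (-207287 - 17304) - 253558 = -224591 - 253558 = -478149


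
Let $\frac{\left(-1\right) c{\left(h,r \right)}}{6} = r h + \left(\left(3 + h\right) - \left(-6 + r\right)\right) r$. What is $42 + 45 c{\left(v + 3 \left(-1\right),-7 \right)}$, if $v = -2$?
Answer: $11382$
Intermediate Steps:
$c{\left(h,r \right)} = - 6 h r - 6 r \left(9 + h - r\right)$ ($c{\left(h,r \right)} = - 6 \left(r h + \left(\left(3 + h\right) - \left(-6 + r\right)\right) r\right) = - 6 \left(h r + \left(9 + h - r\right) r\right) = - 6 \left(h r + r \left(9 + h - r\right)\right) = - 6 h r - 6 r \left(9 + h - r\right)$)
$42 + 45 c{\left(v + 3 \left(-1\right),-7 \right)} = 42 + 45 \cdot 6 \left(-7\right) \left(-9 - 7 - 2 \left(-2 + 3 \left(-1\right)\right)\right) = 42 + 45 \cdot 6 \left(-7\right) \left(-9 - 7 - 2 \left(-2 - 3\right)\right) = 42 + 45 \cdot 6 \left(-7\right) \left(-9 - 7 - -10\right) = 42 + 45 \cdot 6 \left(-7\right) \left(-9 - 7 + 10\right) = 42 + 45 \cdot 6 \left(-7\right) \left(-6\right) = 42 + 45 \cdot 252 = 42 + 11340 = 11382$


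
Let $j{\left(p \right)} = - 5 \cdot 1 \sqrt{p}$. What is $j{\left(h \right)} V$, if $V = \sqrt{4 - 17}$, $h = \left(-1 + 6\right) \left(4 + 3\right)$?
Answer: $- 5 i \sqrt{455} \approx - 106.65 i$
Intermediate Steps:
$h = 35$ ($h = 5 \cdot 7 = 35$)
$j{\left(p \right)} = - 5 \sqrt{p}$
$V = i \sqrt{13}$ ($V = \sqrt{-13} = i \sqrt{13} \approx 3.6056 i$)
$j{\left(h \right)} V = - 5 \sqrt{35} i \sqrt{13} = - 5 i \sqrt{455}$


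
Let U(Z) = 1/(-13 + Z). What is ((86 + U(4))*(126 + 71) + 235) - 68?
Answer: 153784/9 ≈ 17087.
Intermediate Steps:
((86 + U(4))*(126 + 71) + 235) - 68 = ((86 + 1/(-13 + 4))*(126 + 71) + 235) - 68 = ((86 + 1/(-9))*197 + 235) - 68 = ((86 - 1/9)*197 + 235) - 68 = ((773/9)*197 + 235) - 68 = (152281/9 + 235) - 68 = 154396/9 - 68 = 153784/9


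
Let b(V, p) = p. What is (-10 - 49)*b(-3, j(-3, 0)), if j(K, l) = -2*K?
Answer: -354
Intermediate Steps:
(-10 - 49)*b(-3, j(-3, 0)) = (-10 - 49)*(-2*(-3)) = -59*6 = -354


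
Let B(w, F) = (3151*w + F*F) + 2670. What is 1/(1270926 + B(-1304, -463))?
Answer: -1/2620939 ≈ -3.8154e-7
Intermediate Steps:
B(w, F) = 2670 + F² + 3151*w (B(w, F) = (3151*w + F²) + 2670 = (F² + 3151*w) + 2670 = 2670 + F² + 3151*w)
1/(1270926 + B(-1304, -463)) = 1/(1270926 + (2670 + (-463)² + 3151*(-1304))) = 1/(1270926 + (2670 + 214369 - 4108904)) = 1/(1270926 - 3891865) = 1/(-2620939) = -1/2620939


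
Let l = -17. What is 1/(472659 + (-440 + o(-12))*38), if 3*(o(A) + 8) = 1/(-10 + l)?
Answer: 81/36906397 ≈ 2.1947e-6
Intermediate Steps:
o(A) = -649/81 (o(A) = -8 + 1/(3*(-10 - 17)) = -8 + (⅓)/(-27) = -8 + (⅓)*(-1/27) = -8 - 1/81 = -649/81)
1/(472659 + (-440 + o(-12))*38) = 1/(472659 + (-440 - 649/81)*38) = 1/(472659 - 36289/81*38) = 1/(472659 - 1378982/81) = 1/(36906397/81) = 81/36906397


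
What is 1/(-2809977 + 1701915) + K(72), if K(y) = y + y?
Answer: 159560927/1108062 ≈ 144.00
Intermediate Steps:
K(y) = 2*y
1/(-2809977 + 1701915) + K(72) = 1/(-2809977 + 1701915) + 2*72 = 1/(-1108062) + 144 = -1/1108062 + 144 = 159560927/1108062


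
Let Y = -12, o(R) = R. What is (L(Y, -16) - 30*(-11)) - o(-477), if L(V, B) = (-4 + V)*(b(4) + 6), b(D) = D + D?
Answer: 583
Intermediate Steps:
b(D) = 2*D
L(V, B) = -56 + 14*V (L(V, B) = (-4 + V)*(2*4 + 6) = (-4 + V)*(8 + 6) = (-4 + V)*14 = -56 + 14*V)
(L(Y, -16) - 30*(-11)) - o(-477) = ((-56 + 14*(-12)) - 30*(-11)) - 1*(-477) = ((-56 - 168) + 330) + 477 = (-224 + 330) + 477 = 106 + 477 = 583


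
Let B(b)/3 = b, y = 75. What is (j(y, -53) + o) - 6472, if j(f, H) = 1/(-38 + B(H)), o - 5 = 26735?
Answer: 3992795/197 ≈ 20268.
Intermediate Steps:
B(b) = 3*b
o = 26740 (o = 5 + 26735 = 26740)
j(f, H) = 1/(-38 + 3*H)
(j(y, -53) + o) - 6472 = (1/(-38 + 3*(-53)) + 26740) - 6472 = (1/(-38 - 159) + 26740) - 6472 = (1/(-197) + 26740) - 6472 = (-1/197 + 26740) - 6472 = 5267779/197 - 6472 = 3992795/197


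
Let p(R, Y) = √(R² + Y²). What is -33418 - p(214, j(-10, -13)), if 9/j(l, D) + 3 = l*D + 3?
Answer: -33418 - √773952481/130 ≈ -33632.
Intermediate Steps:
j(l, D) = 9/(D*l) (j(l, D) = 9/(-3 + (l*D + 3)) = 9/(-3 + (D*l + 3)) = 9/(-3 + (3 + D*l)) = 9/((D*l)) = 9*(1/(D*l)) = 9/(D*l))
-33418 - p(214, j(-10, -13)) = -33418 - √(214² + (9/(-13*(-10)))²) = -33418 - √(45796 + (9*(-1/13)*(-⅒))²) = -33418 - √(45796 + (9/130)²) = -33418 - √(45796 + 81/16900) = -33418 - √(773952481/16900) = -33418 - √773952481/130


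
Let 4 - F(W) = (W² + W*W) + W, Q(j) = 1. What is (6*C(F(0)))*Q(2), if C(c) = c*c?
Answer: 96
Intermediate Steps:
F(W) = 4 - W - 2*W² (F(W) = 4 - ((W² + W*W) + W) = 4 - ((W² + W²) + W) = 4 - (2*W² + W) = 4 - (W + 2*W²) = 4 + (-W - 2*W²) = 4 - W - 2*W²)
C(c) = c²
(6*C(F(0)))*Q(2) = (6*(4 - 1*0 - 2*0²)²)*1 = (6*(4 + 0 - 2*0)²)*1 = (6*(4 + 0 + 0)²)*1 = (6*4²)*1 = (6*16)*1 = 96*1 = 96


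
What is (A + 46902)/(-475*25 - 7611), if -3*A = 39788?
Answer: -50459/29229 ≈ -1.7263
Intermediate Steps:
A = -39788/3 (A = -⅓*39788 = -39788/3 ≈ -13263.)
(A + 46902)/(-475*25 - 7611) = (-39788/3 + 46902)/(-475*25 - 7611) = 100918/(3*(-11875 - 7611)) = (100918/3)/(-19486) = (100918/3)*(-1/19486) = -50459/29229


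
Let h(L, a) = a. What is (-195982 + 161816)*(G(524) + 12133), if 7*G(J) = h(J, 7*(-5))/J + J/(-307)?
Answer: -233394690146321/563038 ≈ -4.1453e+8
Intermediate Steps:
G(J) = -5/J - J/2149 (G(J) = ((7*(-5))/J + J/(-307))/7 = (-35/J + J*(-1/307))/7 = (-35/J - J/307)/7 = -5/J - J/2149)
(-195982 + 161816)*(G(524) + 12133) = (-195982 + 161816)*((-5/524 - 1/2149*524) + 12133) = -34166*((-5*1/524 - 524/2149) + 12133) = -34166*((-5/524 - 524/2149) + 12133) = -34166*(-285321/1126076 + 12133) = -34166*13662394787/1126076 = -233394690146321/563038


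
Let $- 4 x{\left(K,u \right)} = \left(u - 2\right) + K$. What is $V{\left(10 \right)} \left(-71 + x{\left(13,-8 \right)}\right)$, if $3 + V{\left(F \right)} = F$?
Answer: $- \frac{2009}{4} \approx -502.25$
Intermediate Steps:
$x{\left(K,u \right)} = \frac{1}{2} - \frac{K}{4} - \frac{u}{4}$ ($x{\left(K,u \right)} = - \frac{\left(u - 2\right) + K}{4} = - \frac{\left(-2 + u\right) + K}{4} = - \frac{-2 + K + u}{4} = \frac{1}{2} - \frac{K}{4} - \frac{u}{4}$)
$V{\left(F \right)} = -3 + F$
$V{\left(10 \right)} \left(-71 + x{\left(13,-8 \right)}\right) = \left(-3 + 10\right) \left(-71 - \frac{3}{4}\right) = 7 \left(-71 + \left(\frac{1}{2} - \frac{13}{4} + 2\right)\right) = 7 \left(-71 - \frac{3}{4}\right) = 7 \left(- \frac{287}{4}\right) = - \frac{2009}{4}$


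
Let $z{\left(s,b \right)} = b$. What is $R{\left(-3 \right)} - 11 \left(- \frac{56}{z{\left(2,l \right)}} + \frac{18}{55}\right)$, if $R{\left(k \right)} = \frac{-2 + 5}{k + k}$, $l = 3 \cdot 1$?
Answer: $\frac{6037}{30} \approx 201.23$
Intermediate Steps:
$l = 3$
$R{\left(k \right)} = \frac{3}{2 k}$
$R{\left(-3 \right)} - 11 \left(- \frac{56}{z{\left(2,l \right)}} + \frac{18}{55}\right) = \frac{3}{2 \left(-3\right)} - 11 \left(- \frac{56}{3} + \frac{18}{55}\right) = \frac{3}{2} \left(- \frac{1}{3}\right) - 11 \left(\left(-56\right) \frac{1}{3} + 18 \cdot \frac{1}{55}\right) = - \frac{1}{2} - 11 \left(- \frac{56}{3} + \frac{18}{55}\right) = - \frac{1}{2} - - \frac{3026}{15} = - \frac{1}{2} + \frac{3026}{15} = \frac{6037}{30}$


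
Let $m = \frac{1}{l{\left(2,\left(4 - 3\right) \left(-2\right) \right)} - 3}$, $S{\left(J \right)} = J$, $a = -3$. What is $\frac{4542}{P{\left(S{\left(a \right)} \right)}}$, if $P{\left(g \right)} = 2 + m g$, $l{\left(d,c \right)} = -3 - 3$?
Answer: $\frac{13626}{7} \approx 1946.6$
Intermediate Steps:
$l{\left(d,c \right)} = -6$
$m = - \frac{1}{9}$ ($m = \frac{1}{-6 - 3} = \frac{1}{-9} = - \frac{1}{9} \approx -0.11111$)
$P{\left(g \right)} = 2 - \frac{g}{9}$
$\frac{4542}{P{\left(S{\left(a \right)} \right)}} = \frac{4542}{2 - - \frac{1}{3}} = \frac{4542}{2 + \frac{1}{3}} = \frac{4542}{\frac{7}{3}} = 4542 \cdot \frac{3}{7} = \frac{13626}{7}$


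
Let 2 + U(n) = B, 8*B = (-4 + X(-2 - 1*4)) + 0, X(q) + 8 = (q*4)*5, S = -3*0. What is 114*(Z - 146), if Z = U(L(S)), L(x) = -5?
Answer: -18753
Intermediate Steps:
S = 0
X(q) = -8 + 20*q (X(q) = -8 + (q*4)*5 = -8 + (4*q)*5 = -8 + 20*q)
B = -33/2 (B = ((-4 + (-8 + 20*(-2 - 1*4))) + 0)/8 = ((-4 + (-8 + 20*(-2 - 4))) + 0)/8 = ((-4 + (-8 + 20*(-6))) + 0)/8 = ((-4 + (-8 - 120)) + 0)/8 = ((-4 - 128) + 0)/8 = (-132 + 0)/8 = (⅛)*(-132) = -33/2 ≈ -16.500)
U(n) = -37/2 (U(n) = -2 - 33/2 = -37/2)
Z = -37/2 ≈ -18.500
114*(Z - 146) = 114*(-37/2 - 146) = 114*(-329/2) = -18753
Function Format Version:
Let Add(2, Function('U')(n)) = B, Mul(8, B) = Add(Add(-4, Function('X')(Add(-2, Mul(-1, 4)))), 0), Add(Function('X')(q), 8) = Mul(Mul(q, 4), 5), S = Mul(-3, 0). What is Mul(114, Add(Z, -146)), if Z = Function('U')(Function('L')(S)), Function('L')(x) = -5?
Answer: -18753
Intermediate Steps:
S = 0
Function('X')(q) = Add(-8, Mul(20, q)) (Function('X')(q) = Add(-8, Mul(Mul(q, 4), 5)) = Add(-8, Mul(Mul(4, q), 5)) = Add(-8, Mul(20, q)))
B = Rational(-33, 2) (B = Mul(Rational(1, 8), Add(Add(-4, Add(-8, Mul(20, Add(-2, Mul(-1, 4))))), 0)) = Mul(Rational(1, 8), Add(Add(-4, Add(-8, Mul(20, Add(-2, -4)))), 0)) = Mul(Rational(1, 8), Add(Add(-4, Add(-8, Mul(20, -6))), 0)) = Mul(Rational(1, 8), Add(Add(-4, Add(-8, -120)), 0)) = Mul(Rational(1, 8), Add(Add(-4, -128), 0)) = Mul(Rational(1, 8), Add(-132, 0)) = Mul(Rational(1, 8), -132) = Rational(-33, 2) ≈ -16.500)
Function('U')(n) = Rational(-37, 2) (Function('U')(n) = Add(-2, Rational(-33, 2)) = Rational(-37, 2))
Z = Rational(-37, 2) ≈ -18.500
Mul(114, Add(Z, -146)) = Mul(114, Add(Rational(-37, 2), -146)) = Mul(114, Rational(-329, 2)) = -18753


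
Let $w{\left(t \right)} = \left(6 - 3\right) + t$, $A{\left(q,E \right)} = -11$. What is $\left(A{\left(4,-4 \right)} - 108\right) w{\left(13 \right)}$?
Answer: $-1904$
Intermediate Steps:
$w{\left(t \right)} = 3 + t$
$\left(A{\left(4,-4 \right)} - 108\right) w{\left(13 \right)} = \left(-11 - 108\right) \left(3 + 13\right) = \left(-119\right) 16 = -1904$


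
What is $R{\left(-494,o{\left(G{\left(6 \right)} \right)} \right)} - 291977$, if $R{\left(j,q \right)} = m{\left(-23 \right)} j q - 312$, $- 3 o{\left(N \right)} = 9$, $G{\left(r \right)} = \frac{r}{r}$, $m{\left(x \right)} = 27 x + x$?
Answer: $-1246697$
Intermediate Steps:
$m{\left(x \right)} = 28 x$
$G{\left(r \right)} = 1$
$o{\left(N \right)} = -3$ ($o{\left(N \right)} = \left(- \frac{1}{3}\right) 9 = -3$)
$R{\left(j,q \right)} = -312 - 644 j q$ ($R{\left(j,q \right)} = 28 \left(-23\right) j q - 312 = - 644 j q - 312 = -312 - 644 j q$)
$R{\left(-494,o{\left(G{\left(6 \right)} \right)} \right)} - 291977 = \left(-312 - \left(-318136\right) \left(-3\right)\right) - 291977 = \left(-312 - 954408\right) - 291977 = -954720 - 291977 = -1246697$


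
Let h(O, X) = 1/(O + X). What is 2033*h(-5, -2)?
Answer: -2033/7 ≈ -290.43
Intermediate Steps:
2033*h(-5, -2) = 2033/(-5 - 2) = 2033/(-7) = 2033*(-⅐) = -2033/7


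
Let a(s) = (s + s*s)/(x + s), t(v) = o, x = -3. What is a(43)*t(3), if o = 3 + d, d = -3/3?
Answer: 473/5 ≈ 94.600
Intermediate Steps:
d = -1 (d = -3*⅓ = -1)
o = 2 (o = 3 - 1 = 2)
t(v) = 2
a(s) = (s + s²)/(-3 + s) (a(s) = (s + s*s)/(-3 + s) = (s + s²)/(-3 + s))
a(43)*t(3) = (43*(1 + 43)/(-3 + 43))*2 = (43*44/40)*2 = (43*(1/40)*44)*2 = (473/10)*2 = 473/5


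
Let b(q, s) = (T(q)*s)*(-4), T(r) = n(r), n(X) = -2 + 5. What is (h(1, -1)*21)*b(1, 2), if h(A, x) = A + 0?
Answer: -504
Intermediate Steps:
h(A, x) = A
n(X) = 3
T(r) = 3
b(q, s) = -12*s (b(q, s) = (3*s)*(-4) = -12*s)
(h(1, -1)*21)*b(1, 2) = (1*21)*(-12*2) = 21*(-24) = -504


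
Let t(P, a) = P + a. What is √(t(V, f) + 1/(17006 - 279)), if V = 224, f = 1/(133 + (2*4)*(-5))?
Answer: 2*√135522374010231/1555611 ≈ 14.967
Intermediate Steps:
f = 1/93 (f = 1/(133 + 8*(-5)) = 1/(133 - 40) = 1/93 ≈ 0.010753)
√(t(V, f) + 1/(17006 - 279)) = √((224 + 1/93) + 1/(17006 - 279)) = √(20833/93 + 1/16727) = √(348473684/1555611) = 2*√135522374010231/1555611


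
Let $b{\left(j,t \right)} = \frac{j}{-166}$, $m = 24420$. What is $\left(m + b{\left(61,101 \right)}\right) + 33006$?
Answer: $\frac{9532655}{166} \approx 57426.0$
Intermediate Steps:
$b{\left(j,t \right)} = - \frac{j}{166}$ ($b{\left(j,t \right)} = j \left(- \frac{1}{166}\right) = - \frac{j}{166}$)
$\left(m + b{\left(61,101 \right)}\right) + 33006 = \left(24420 - \frac{61}{166}\right) + 33006 = \frac{4053659}{166} + 33006 = \frac{9532655}{166}$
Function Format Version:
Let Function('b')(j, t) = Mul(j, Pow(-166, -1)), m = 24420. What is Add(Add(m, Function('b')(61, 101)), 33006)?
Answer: Rational(9532655, 166) ≈ 57426.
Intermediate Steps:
Function('b')(j, t) = Mul(Rational(-1, 166), j) (Function('b')(j, t) = Mul(j, Rational(-1, 166)) = Mul(Rational(-1, 166), j))
Add(Add(m, Function('b')(61, 101)), 33006) = Add(Add(24420, Mul(Rational(-1, 166), 61)), 33006) = Add(Add(24420, Rational(-61, 166)), 33006) = Add(Rational(4053659, 166), 33006) = Rational(9532655, 166)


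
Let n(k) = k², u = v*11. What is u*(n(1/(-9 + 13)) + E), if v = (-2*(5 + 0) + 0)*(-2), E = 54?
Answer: 47575/4 ≈ 11894.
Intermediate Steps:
v = 20 (v = (-2*5 + 0)*(-2) = (-10 + 0)*(-2) = -10*(-2) = 20)
u = 220 (u = 20*11 = 220)
u*(n(1/(-9 + 13)) + E) = 220*((1/(-9 + 13))² + 54) = 220*((1/4)² + 54) = 220*((¼)² + 54) = 220*(1/16 + 54) = 220*(865/16) = 47575/4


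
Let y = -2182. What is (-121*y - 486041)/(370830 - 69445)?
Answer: -31717/43055 ≈ -0.73666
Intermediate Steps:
(-121*y - 486041)/(370830 - 69445) = (-121*(-2182) - 486041)/(370830 - 69445) = (264022 - 486041)/301385 = -222019*1/301385 = -31717/43055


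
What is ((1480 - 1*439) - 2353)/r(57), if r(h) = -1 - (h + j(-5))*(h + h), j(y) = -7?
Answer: 1312/5701 ≈ 0.23013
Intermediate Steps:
r(h) = -1 - 2*h*(-7 + h) (r(h) = -1 - (h - 7)*(h + h) = -1 - (-7 + h)*2*h = -1 - 2*h*(-7 + h))
((1480 - 1*439) - 2353)/r(57) = ((1480 - 1*439) - 2353)/(-1 - 2*57² + 14*57) = ((1480 - 439) - 2353)/(-1 - 2*3249 + 798) = (1041 - 2353)/(-1 - 6498 + 798) = -1312/(-5701) = -1312*(-1/5701) = 1312/5701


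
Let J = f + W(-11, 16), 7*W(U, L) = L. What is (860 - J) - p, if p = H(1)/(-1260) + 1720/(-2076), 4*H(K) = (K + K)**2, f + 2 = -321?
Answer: 257552873/217980 ≈ 1181.5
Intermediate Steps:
f = -323 (f = -2 - 321 = -323)
W(U, L) = L/7
J = -2245/7 (J = -323 + (1/7)*16 = -323 + 16/7 = -2245/7 ≈ -320.71)
H(K) = K**2 (H(K) = (K + K)**2/4 = (2*K)**2/4 = (4*K**2)/4 = K**2)
p = -180773/217980 (p = 1**2/(-1260) + 1720/(-2076) = 1*(-1/1260) + 1720*(-1/2076) = -1/1260 - 430/519 = -180773/217980 ≈ -0.82931)
(860 - J) - p = (860 - 1*(-2245/7)) - 1*(-180773/217980) = (860 + 2245/7) + 180773/217980 = 8265/7 + 180773/217980 = 257552873/217980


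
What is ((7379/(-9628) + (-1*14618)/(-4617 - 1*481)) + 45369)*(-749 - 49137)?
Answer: -27773711624921607/12270886 ≈ -2.2634e+9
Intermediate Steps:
((7379/(-9628) + (-1*14618)/(-4617 - 1*481)) + 45369)*(-749 - 49137) = ((7379*(-1/9628) - 14618/(-4617 - 481)) + 45369)*(-49886) = ((-7379/9628 - 14618/(-5098)) + 45369)*(-49886) = ((-7379/9628 - 14618*(-1/5098)) + 45369)*(-49886) = ((-7379/9628 + 7309/2549) + 45369)*(-49886) = (51561981/24541772 + 45369)*(-49886) = (1113487215849/24541772)*(-49886) = -27773711624921607/12270886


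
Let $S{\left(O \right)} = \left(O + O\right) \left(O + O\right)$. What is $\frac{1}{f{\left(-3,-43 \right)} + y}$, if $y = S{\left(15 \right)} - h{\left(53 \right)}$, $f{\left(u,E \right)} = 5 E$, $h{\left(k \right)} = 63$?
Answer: $\frac{1}{622} \approx 0.0016077$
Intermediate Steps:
$S{\left(O \right)} = 4 O^{2}$ ($S{\left(O \right)} = 2 O 2 O = 4 O^{2}$)
$y = 837$ ($y = 4 \cdot 15^{2} - 63 = 4 \cdot 225 - 63 = 900 - 63 = 837$)
$\frac{1}{f{\left(-3,-43 \right)} + y} = \frac{1}{5 \left(-43\right) + 837} = \frac{1}{-215 + 837} = \frac{1}{622}$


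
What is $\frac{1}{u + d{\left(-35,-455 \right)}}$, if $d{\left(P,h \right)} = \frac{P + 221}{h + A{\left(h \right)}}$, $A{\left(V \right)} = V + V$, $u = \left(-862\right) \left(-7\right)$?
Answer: $\frac{455}{2745408} \approx 0.00016573$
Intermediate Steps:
$u = 6034$
$A{\left(V \right)} = 2 V$
$d{\left(P,h \right)} = \frac{221 + P}{3 h}$ ($d{\left(P,h \right)} = \frac{P + 221}{h + 2 h} = \frac{221 + P}{3 h}$)
$\frac{1}{u + d{\left(-35,-455 \right)}} = \frac{1}{6034 + \frac{221 - 35}{3 \left(-455\right)}} = \frac{1}{6034 + \frac{1}{3} \left(- \frac{1}{455}\right) 186} = \frac{1}{6034 - \frac{62}{455}} = \frac{1}{\frac{2745408}{455}} = \frac{455}{2745408}$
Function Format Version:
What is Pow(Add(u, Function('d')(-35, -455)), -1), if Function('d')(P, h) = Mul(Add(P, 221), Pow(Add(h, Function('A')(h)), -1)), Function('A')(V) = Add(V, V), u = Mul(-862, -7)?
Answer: Rational(455, 2745408) ≈ 0.00016573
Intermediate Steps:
u = 6034
Function('A')(V) = Mul(2, V)
Function('d')(P, h) = Mul(Rational(1, 3), Pow(h, -1), Add(221, P)) (Function('d')(P, h) = Mul(Add(P, 221), Pow(Add(h, Mul(2, h)), -1)) = Mul(Add(221, P), Pow(Mul(3, h), -1)) = Mul(Add(221, P), Mul(Rational(1, 3), Pow(h, -1))) = Mul(Rational(1, 3), Pow(h, -1), Add(221, P)))
Pow(Add(u, Function('d')(-35, -455)), -1) = Pow(Add(6034, Mul(Rational(1, 3), Pow(-455, -1), Add(221, -35))), -1) = Pow(Add(6034, Mul(Rational(1, 3), Rational(-1, 455), 186)), -1) = Pow(Add(6034, Rational(-62, 455)), -1) = Pow(Rational(2745408, 455), -1) = Rational(455, 2745408)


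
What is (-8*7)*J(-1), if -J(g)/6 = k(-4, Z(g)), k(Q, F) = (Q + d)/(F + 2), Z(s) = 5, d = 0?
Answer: -192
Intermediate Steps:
k(Q, F) = Q/(2 + F) (k(Q, F) = (Q + 0)/(F + 2) = Q/(2 + F))
J(g) = 24/7 (J(g) = -(-24)/(2 + 5) = -(-24)/7 = -6*(-4/7) = 24/7)
(-8*7)*J(-1) = -8*7*(24/7) = -56*24/7 = -192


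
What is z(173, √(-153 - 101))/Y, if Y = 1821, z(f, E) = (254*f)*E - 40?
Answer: -40/1821 + 43942*I*√254/1821 ≈ -0.021966 + 384.58*I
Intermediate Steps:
z(f, E) = -40 + 254*E*f (z(f, E) = 254*E*f - 40 = -40 + 254*E*f)
z(173, √(-153 - 101))/Y = (-40 + 254*√(-153 - 101)*173)/1821 = (-40 + 254*√(-254)*173)*(1/1821) = (-40 + 254*(I*√254)*173)*(1/1821) = (-40 + 43942*I*√254)*(1/1821) = -40/1821 + 43942*I*√254/1821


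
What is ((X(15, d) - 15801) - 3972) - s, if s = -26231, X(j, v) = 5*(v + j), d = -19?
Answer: 6438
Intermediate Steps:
X(j, v) = 5*j + 5*v (X(j, v) = 5*(j + v) = 5*j + 5*v)
((X(15, d) - 15801) - 3972) - s = (((5*15 + 5*(-19)) - 15801) - 3972) - 1*(-26231) = (((75 - 95) - 15801) - 3972) + 26231 = ((-20 - 15801) - 3972) + 26231 = (-15821 - 3972) + 26231 = -19793 + 26231 = 6438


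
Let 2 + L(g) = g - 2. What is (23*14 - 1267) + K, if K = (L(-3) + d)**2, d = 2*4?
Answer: -944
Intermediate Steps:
L(g) = -4 + g (L(g) = -2 + (g - 2) = -2 + (-2 + g) = -4 + g)
d = 8
K = 1 (K = ((-4 - 3) + 8)**2 = (-7 + 8)**2 = 1**2 = 1)
(23*14 - 1267) + K = (23*14 - 1267) + 1 = (322 - 1267) + 1 = -945 + 1 = -944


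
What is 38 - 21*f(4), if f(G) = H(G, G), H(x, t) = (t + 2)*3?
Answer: -340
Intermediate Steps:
H(x, t) = 6 + 3*t (H(x, t) = (2 + t)*3 = 6 + 3*t)
f(G) = 6 + 3*G
38 - 21*f(4) = 38 - 21*(6 + 3*4) = 38 - 21*(6 + 12) = 38 - 21*18 = 38 - 378 = -340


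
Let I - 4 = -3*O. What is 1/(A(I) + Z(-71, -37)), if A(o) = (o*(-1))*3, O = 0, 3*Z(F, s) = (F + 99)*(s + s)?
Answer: -3/2108 ≈ -0.0014232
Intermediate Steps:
Z(F, s) = 2*s*(99 + F)/3 (Z(F, s) = ((F + 99)*(s + s))/3 = ((99 + F)*(2*s))/3 = (2*s*(99 + F))/3 = 2*s*(99 + F)/3)
I = 4 (I = 4 - 3*0 = 4 + 0 = 4)
A(o) = -3*o (A(o) = -o*3 = -3*o)
1/(A(I) + Z(-71, -37)) = 1/(-3*4 + (2/3)*(-37)*(99 - 71)) = 1/(-12 + (2/3)*(-37)*28) = 1/(-12 - 2072/3) = 1/(-2108/3) = -3/2108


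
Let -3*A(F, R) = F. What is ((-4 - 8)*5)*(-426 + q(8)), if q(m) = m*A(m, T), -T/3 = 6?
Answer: 26840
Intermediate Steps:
T = -18 (T = -3*6 = -18)
A(F, R) = -F/3
q(m) = -m²/3 (q(m) = m*(-m/3) = -m²/3)
((-4 - 8)*5)*(-426 + q(8)) = ((-4 - 8)*5)*(-426 - ⅓*8²) = (-12*5)*(-426 - ⅓*64) = -60*(-426 - 64/3) = -60*(-1342/3) = 26840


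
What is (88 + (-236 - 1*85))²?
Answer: 54289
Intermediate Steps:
(88 + (-236 - 1*85))² = (88 + (-236 - 85))² = (88 - 321)² = (-233)² = 54289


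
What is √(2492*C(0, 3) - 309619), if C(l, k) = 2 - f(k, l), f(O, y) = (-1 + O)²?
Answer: I*√314603 ≈ 560.89*I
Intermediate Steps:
C(l, k) = 2 - (-1 + k)²
√(2492*C(0, 3) - 309619) = √(2492*(2 - (-1 + 3)²) - 309619) = √(2492*(2 - 1*2²) - 309619) = √(2492*(2 - 1*4) - 309619) = √(2492*(2 - 4) - 309619) = √(2492*(-2) - 309619) = √(-4984 - 309619) = √(-314603) = I*√314603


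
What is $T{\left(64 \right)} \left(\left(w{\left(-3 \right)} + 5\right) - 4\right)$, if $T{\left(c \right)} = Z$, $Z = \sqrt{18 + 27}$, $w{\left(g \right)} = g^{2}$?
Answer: $30 \sqrt{5} \approx 67.082$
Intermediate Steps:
$Z = 3 \sqrt{5}$ ($Z = \sqrt{45} = 3 \sqrt{5} \approx 6.7082$)
$T{\left(c \right)} = 3 \sqrt{5}$
$T{\left(64 \right)} \left(\left(w{\left(-3 \right)} + 5\right) - 4\right) = 3 \sqrt{5} \left(\left(\left(-3\right)^{2} + 5\right) - 4\right) = 3 \sqrt{5} \left(\left(9 + 5\right) - 4\right) = 3 \sqrt{5} \left(14 - 4\right) = 3 \sqrt{5} \cdot 10 = 30 \sqrt{5}$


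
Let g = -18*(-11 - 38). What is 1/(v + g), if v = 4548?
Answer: 1/5430 ≈ 0.00018416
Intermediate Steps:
g = 882 (g = -18*(-49) = 882)
1/(v + g) = 1/(4548 + 882) = 1/5430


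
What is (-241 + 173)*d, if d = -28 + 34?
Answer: -408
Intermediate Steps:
d = 6
(-241 + 173)*d = (-241 + 173)*6 = -68*6 = -408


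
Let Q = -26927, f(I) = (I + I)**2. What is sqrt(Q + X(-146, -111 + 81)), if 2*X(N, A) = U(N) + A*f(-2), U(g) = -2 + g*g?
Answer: I*sqrt(16510) ≈ 128.49*I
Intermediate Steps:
U(g) = -2 + g**2
f(I) = 4*I**2 (f(I) = (2*I)**2 = 4*I**2)
X(N, A) = -1 + N**2/2 + 8*A (X(N, A) = ((-2 + N**2) + A*(4*(-2)**2))/2 = ((-2 + N**2) + A*(4*4))/2 = ((-2 + N**2) + A*16)/2 = ((-2 + N**2) + 16*A)/2 = (-2 + N**2 + 16*A)/2 = -1 + N**2/2 + 8*A)
sqrt(Q + X(-146, -111 + 81)) = sqrt(-26927 + (-1 + (1/2)*(-146)**2 + 8*(-111 + 81))) = sqrt(-26927 + (-1 + (1/2)*21316 + 8*(-30))) = sqrt(-26927 + (-1 + 10658 - 240)) = sqrt(-26927 + 10417) = sqrt(-16510) = I*sqrt(16510)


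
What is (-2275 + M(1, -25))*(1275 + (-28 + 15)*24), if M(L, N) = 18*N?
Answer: -2624175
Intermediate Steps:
(-2275 + M(1, -25))*(1275 + (-28 + 15)*24) = (-2275 + 18*(-25))*(1275 + (-28 + 15)*24) = (-2275 - 450)*(1275 - 13*24) = -2725*(1275 - 312) = -2725*963 = -2624175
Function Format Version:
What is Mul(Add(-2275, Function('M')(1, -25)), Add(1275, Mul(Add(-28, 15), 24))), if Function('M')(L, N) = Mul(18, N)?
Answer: -2624175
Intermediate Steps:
Mul(Add(-2275, Function('M')(1, -25)), Add(1275, Mul(Add(-28, 15), 24))) = Mul(Add(-2275, Mul(18, -25)), Add(1275, Mul(Add(-28, 15), 24))) = Mul(Add(-2275, -450), Add(1275, Mul(-13, 24))) = Mul(-2725, Add(1275, -312)) = Mul(-2725, 963) = -2624175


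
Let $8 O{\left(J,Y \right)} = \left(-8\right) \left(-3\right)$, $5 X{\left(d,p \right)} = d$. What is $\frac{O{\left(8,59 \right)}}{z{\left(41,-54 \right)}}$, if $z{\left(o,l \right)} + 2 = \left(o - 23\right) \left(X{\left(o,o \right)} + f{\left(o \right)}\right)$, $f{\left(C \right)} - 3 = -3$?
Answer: $\frac{15}{728} \approx 0.020604$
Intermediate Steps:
$X{\left(d,p \right)} = \frac{d}{5}$
$f{\left(C \right)} = 0$ ($f{\left(C \right)} = 3 - 3 = 0$)
$O{\left(J,Y \right)} = 3$ ($O{\left(J,Y \right)} = \frac{\left(-8\right) \left(-3\right)}{8} = \frac{1}{8} \cdot 24 = 3$)
$z{\left(o,l \right)} = -2 + \frac{o \left(-23 + o\right)}{5}$ ($z{\left(o,l \right)} = -2 + \left(o - 23\right) \left(\frac{o}{5} + 0\right) = -2 + \left(-23 + o\right) \frac{o}{5} = -2 + \frac{o \left(-23 + o\right)}{5}$)
$\frac{O{\left(8,59 \right)}}{z{\left(41,-54 \right)}} = \frac{3}{-2 - \frac{943}{5} + \frac{41^{2}}{5}} = \frac{3}{-2 - \frac{943}{5} + \frac{1}{5} \cdot 1681} = \frac{3}{-2 - \frac{943}{5} + \frac{1681}{5}} = \frac{3}{\frac{728}{5}} = 3 \cdot \frac{5}{728} = \frac{15}{728}$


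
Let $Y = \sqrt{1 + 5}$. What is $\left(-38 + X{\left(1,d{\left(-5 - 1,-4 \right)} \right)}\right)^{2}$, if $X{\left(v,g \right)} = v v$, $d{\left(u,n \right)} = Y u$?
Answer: $1369$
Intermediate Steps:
$Y = \sqrt{6} \approx 2.4495$
$d{\left(u,n \right)} = u \sqrt{6}$ ($d{\left(u,n \right)} = \sqrt{6} u = u \sqrt{6}$)
$X{\left(v,g \right)} = v^{2}$
$\left(-38 + X{\left(1,d{\left(-5 - 1,-4 \right)} \right)}\right)^{2} = \left(-38 + 1^{2}\right)^{2} = \left(-38 + 1\right)^{2} = \left(-37\right)^{2} = 1369$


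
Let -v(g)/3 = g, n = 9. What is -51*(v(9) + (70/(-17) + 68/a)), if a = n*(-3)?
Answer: 15439/9 ≈ 1715.4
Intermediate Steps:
v(g) = -3*g
a = -27 (a = 9*(-3) = -27)
-51*(v(9) + (70/(-17) + 68/a)) = -51*(-3*9 + (70/(-17) + 68/(-27))) = -51*(-27 + (70*(-1/17) + 68*(-1/27))) = -51*(-27 + (-70/17 - 68/27)) = -51*(-27 - 3046/459) = -51*(-15439/459) = 15439/9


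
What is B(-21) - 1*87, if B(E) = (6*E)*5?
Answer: -717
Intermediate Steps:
B(E) = 30*E
B(-21) - 1*87 = 30*(-21) - 1*87 = -630 - 87 = -717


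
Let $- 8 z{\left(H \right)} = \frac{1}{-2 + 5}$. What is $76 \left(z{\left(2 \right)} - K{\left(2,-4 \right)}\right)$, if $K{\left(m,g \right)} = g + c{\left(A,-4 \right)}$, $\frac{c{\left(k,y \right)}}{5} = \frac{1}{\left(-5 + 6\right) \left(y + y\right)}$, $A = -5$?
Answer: $\frac{1045}{3} \approx 348.33$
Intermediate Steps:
$c{\left(k,y \right)} = \frac{5}{2 y}$ ($c{\left(k,y \right)} = \frac{5}{\left(-5 + 6\right) \left(y + y\right)} = \frac{5}{1 \cdot 2 y} = \frac{5}{2 y}$)
$K{\left(m,g \right)} = - \frac{5}{8} + g$ ($K{\left(m,g \right)} = g + \frac{5}{2 \left(-4\right)} = g + \frac{5}{2} \left(- \frac{1}{4}\right) = g - \frac{5}{8} = - \frac{5}{8} + g$)
$z{\left(H \right)} = - \frac{1}{24}$ ($z{\left(H \right)} = - \frac{1}{8 \left(-2 + 5\right)} = - \frac{1}{8 \cdot 3} = \left(- \frac{1}{8}\right) \frac{1}{3} = - \frac{1}{24}$)
$76 \left(z{\left(2 \right)} - K{\left(2,-4 \right)}\right) = 76 \left(- \frac{1}{24} - \left(- \frac{5}{8} - 4\right)\right) = 76 \left(- \frac{1}{24} - - \frac{37}{8}\right) = 76 \left(- \frac{1}{24} + \frac{37}{8}\right) = 76 \cdot \frac{55}{12} = \frac{1045}{3}$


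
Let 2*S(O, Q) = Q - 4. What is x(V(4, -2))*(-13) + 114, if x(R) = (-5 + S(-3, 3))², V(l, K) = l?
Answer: -1117/4 ≈ -279.25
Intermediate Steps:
S(O, Q) = -2 + Q/2 (S(O, Q) = (Q - 4)/2 = (-4 + Q)/2 = -2 + Q/2)
x(R) = 121/4 (x(R) = (-5 + (-2 + (½)*3))² = (-5 + (-2 + 3/2))² = (-5 - ½)² = (-11/2)² = 121/4)
x(V(4, -2))*(-13) + 114 = (121/4)*(-13) + 114 = -1573/4 + 114 = -1117/4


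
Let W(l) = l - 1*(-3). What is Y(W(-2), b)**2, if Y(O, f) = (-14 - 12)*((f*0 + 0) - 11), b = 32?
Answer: 81796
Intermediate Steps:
W(l) = 3 + l (W(l) = l + 3 = 3 + l)
Y(O, f) = 286 (Y(O, f) = -26*((0 + 0) - 11) = -26*(0 - 11) = -26*(-11) = 286)
Y(W(-2), b)**2 = 286**2 = 81796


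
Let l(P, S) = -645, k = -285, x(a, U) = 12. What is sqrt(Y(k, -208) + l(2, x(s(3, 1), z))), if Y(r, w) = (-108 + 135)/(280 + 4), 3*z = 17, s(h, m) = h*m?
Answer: I*sqrt(13003863)/142 ≈ 25.395*I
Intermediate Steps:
z = 17/3 (z = (1/3)*17 = 17/3 ≈ 5.6667)
Y(r, w) = 27/284
sqrt(Y(k, -208) + l(2, x(s(3, 1), z))) = sqrt(27/284 - 645) = sqrt(-183153/284) = I*sqrt(13003863)/142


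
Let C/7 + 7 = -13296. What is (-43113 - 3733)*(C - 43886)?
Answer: 6418229922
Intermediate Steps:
C = -93121 (C = -49 + 7*(-13296) = -49 - 93072 = -93121)
(-43113 - 3733)*(C - 43886) = (-43113 - 3733)*(-93121 - 43886) = -46846*(-137007) = 6418229922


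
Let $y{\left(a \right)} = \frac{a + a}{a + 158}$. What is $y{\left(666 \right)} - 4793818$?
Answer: $- \frac{987526175}{206} \approx -4.7938 \cdot 10^{6}$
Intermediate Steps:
$y{\left(a \right)} = \frac{2 a}{158 + a}$
$y{\left(666 \right)} - 4793818 = 2 \cdot 666 \frac{1}{158 + 666} - 4793818 = 2 \cdot 666 \cdot \frac{1}{824} - 4793818 = \frac{333}{206} - 4793818 = - \frac{987526175}{206}$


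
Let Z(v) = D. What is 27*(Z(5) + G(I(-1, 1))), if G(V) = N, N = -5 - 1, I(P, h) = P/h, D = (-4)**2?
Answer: 270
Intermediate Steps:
D = 16
Z(v) = 16
N = -6
G(V) = -6
27*(Z(5) + G(I(-1, 1))) = 27*(16 - 6) = 27*10 = 270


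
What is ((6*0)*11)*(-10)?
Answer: 0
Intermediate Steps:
((6*0)*11)*(-10) = (0*11)*(-10) = 0*(-10) = 0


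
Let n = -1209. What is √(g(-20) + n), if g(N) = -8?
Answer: I*√1217 ≈ 34.885*I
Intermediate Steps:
√(g(-20) + n) = √(-8 - 1209) = √(-1217) = I*√1217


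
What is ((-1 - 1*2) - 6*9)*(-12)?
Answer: 684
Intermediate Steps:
((-1 - 1*2) - 6*9)*(-12) = ((-1 - 2) - 54)*(-12) = (-3 - 54)*(-12) = -57*(-12) = 684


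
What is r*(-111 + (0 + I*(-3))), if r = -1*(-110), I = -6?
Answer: -10230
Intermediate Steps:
r = 110
r*(-111 + (0 + I*(-3))) = 110*(-111 + (0 - 6*(-3))) = 110*(-111 + (0 + 18)) = 110*(-111 + 18) = 110*(-93) = -10230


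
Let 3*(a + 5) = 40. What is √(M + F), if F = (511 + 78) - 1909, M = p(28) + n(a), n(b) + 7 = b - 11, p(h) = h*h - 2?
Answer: I*√4929/3 ≈ 23.402*I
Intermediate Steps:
a = 25/3 (a = -5 + (⅓)*40 = -5 + 40/3 = 25/3 ≈ 8.3333)
p(h) = -2 + h² (p(h) = h² - 2 = -2 + h²)
n(b) = -18 + b (n(b) = -7 + (b - 11) = -7 + (-11 + b) = -18 + b)
M = 2317/3 (M = (-2 + 28²) + (-18 + 25/3) = (-2 + 784) - 29/3 = 782 - 29/3 = 2317/3 ≈ 772.33)
F = -1320 (F = 589 - 1909 = -1320)
√(M + F) = √(2317/3 - 1320) = √(-1643/3) = I*√4929/3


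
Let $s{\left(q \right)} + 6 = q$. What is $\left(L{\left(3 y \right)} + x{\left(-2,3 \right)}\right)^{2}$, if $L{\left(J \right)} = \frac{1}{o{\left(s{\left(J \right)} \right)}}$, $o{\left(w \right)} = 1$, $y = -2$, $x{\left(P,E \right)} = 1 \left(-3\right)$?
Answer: $4$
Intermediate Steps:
$x{\left(P,E \right)} = -3$
$s{\left(q \right)} = -6 + q$
$L{\left(J \right)} = 1$ ($L{\left(J \right)} = 1^{-1} = 1$)
$\left(L{\left(3 y \right)} + x{\left(-2,3 \right)}\right)^{2} = \left(1 - 3\right)^{2} = \left(-2\right)^{2} = 4$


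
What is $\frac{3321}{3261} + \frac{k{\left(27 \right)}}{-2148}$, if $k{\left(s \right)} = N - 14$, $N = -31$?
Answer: $\frac{808917}{778292} \approx 1.0393$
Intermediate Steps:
$k{\left(s \right)} = -45$ ($k{\left(s \right)} = -31 - 14 = -45$)
$\frac{3321}{3261} + \frac{k{\left(27 \right)}}{-2148} = \frac{3321}{3261} - \frac{45}{-2148} = 3321 \cdot \frac{1}{3261} - - \frac{15}{716} = \frac{1107}{1087} + \frac{15}{716} = \frac{808917}{778292}$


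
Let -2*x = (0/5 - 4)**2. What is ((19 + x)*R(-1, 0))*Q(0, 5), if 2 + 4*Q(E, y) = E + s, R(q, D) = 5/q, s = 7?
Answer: -275/4 ≈ -68.750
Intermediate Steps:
x = -8 (x = -(0/5 - 4)**2/2 = -(0*(1/5) - 4)**2/2 = -(0 - 4)**2/2 = -1/2*(-4)**2 = -1/2*16 = -8)
Q(E, y) = 5/4 + E/4 (Q(E, y) = -1/2 + (E + 7)/4 = -1/2 + (7 + E)/4 = -1/2 + (7/4 + E/4) = 5/4 + E/4)
((19 + x)*R(-1, 0))*Q(0, 5) = ((19 - 8)*(5/(-1)))*(5/4 + (1/4)*0) = (11*(5*(-1)))*(5/4 + 0) = (11*(-5))*(5/4) = -55*5/4 = -275/4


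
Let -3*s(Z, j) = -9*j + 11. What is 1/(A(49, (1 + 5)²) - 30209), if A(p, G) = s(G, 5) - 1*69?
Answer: -3/90800 ≈ -3.3040e-5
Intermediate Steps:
s(Z, j) = -11/3 + 3*j (s(Z, j) = -(-9*j + 11)/3 = -(11 - 9*j)/3 = -11/3 + 3*j)
A(p, G) = -173/3 (A(p, G) = (-11/3 + 3*5) - 1*69 = (-11/3 + 15) - 69 = 34/3 - 69 = -173/3)
1/(A(49, (1 + 5)²) - 30209) = 1/(-173/3 - 30209) = 1/(-90800/3) = -3/90800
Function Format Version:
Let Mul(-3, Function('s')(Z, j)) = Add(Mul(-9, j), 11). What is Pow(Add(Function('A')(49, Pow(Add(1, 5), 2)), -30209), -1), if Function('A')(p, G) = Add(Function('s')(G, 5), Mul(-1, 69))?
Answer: Rational(-3, 90800) ≈ -3.3040e-5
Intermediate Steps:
Function('s')(Z, j) = Add(Rational(-11, 3), Mul(3, j)) (Function('s')(Z, j) = Mul(Rational(-1, 3), Add(Mul(-9, j), 11)) = Mul(Rational(-1, 3), Add(11, Mul(-9, j))) = Add(Rational(-11, 3), Mul(3, j)))
Function('A')(p, G) = Rational(-173, 3) (Function('A')(p, G) = Add(Add(Rational(-11, 3), Mul(3, 5)), Mul(-1, 69)) = Add(Add(Rational(-11, 3), 15), -69) = Add(Rational(34, 3), -69) = Rational(-173, 3))
Pow(Add(Function('A')(49, Pow(Add(1, 5), 2)), -30209), -1) = Pow(Add(Rational(-173, 3), -30209), -1) = Pow(Rational(-90800, 3), -1) = Rational(-3, 90800)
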